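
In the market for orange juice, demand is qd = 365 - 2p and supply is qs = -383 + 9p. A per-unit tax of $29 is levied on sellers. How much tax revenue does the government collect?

Pre-tax equilibrium: p* = 68, q* = 229.
Tax on sellers shifts supply to qs = -383 + 9(p − 29) = -644 + 9p.
365 - 2p = -644 + 9p gives buyer price pb = 1009/11; sellers receive ps = 1009/11 − 29 = 690/11.
New quantity: q = 365 − 2(1009/11) = 1997/11.
Revenue = 29 × 1997/11 = 57913/11.

Tax revenue = 57913/11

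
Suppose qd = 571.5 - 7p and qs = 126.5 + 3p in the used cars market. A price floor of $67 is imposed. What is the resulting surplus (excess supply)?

Equilibrium price would be p* = 44.5, so the floor at 67 binds.
At p = 67: qd = 102.5, qs = 327.5.
Surplus = 327.5 − 102.5 = 225.

Surplus = 225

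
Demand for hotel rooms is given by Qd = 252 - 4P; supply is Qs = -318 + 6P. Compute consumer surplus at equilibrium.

Equilibrium: 252 - 4P = -318 + 6P gives P* = 57, Q* = 24.
Demand choke price (Qd = 0): P = 63.
CS = ½(63 − 57)(24) = 72.

Consumer surplus = 72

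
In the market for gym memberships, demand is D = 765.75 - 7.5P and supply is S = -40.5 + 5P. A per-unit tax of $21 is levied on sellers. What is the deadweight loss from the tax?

Deadweight loss = 661.5

Pre-tax equilibrium: P* = 64.5, Q* = 282.
Tax on sellers shifts supply to S = -40.5 + 5(P − 21) = -145.5 + 5P.
765.75 - 7.5P = -145.5 + 5P gives buyer price Pb = 72.9; sellers receive Ps = 72.9 − 21 = 51.9.
New quantity: Q = 765.75 − 7.5(72.9) = 219.
DWL = ½ × 21 × (282 − 219) = 661.5.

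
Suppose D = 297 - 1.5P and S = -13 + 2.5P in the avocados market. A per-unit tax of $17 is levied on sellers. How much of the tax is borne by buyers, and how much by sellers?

Buyers bear $10.625, sellers bear $6.375

Pre-tax equilibrium: P* = 77.5, Q* = 180.75.
Tax on sellers shifts supply to S = -13 + 2.5(P − 17) = -55.5 + 2.5P.
297 - 1.5P = -55.5 + 2.5P gives buyer price Pb = 88.125; sellers receive Ps = 88.125 − 17 = 71.125.
New quantity: Q = 297 − 1.5(88.125) = 164.8125.
Buyer burden = 88.125 − 77.5 = 10.625; seller burden = 77.5 − 71.125 = 6.375.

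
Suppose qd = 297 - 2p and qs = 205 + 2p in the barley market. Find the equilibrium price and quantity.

Set qd = qs: 297 - 2p = 205 + 2p.
92 = 4p, so p* = 23.
q* = 297 − 2(23) = 251.

p* = 23, q* = 251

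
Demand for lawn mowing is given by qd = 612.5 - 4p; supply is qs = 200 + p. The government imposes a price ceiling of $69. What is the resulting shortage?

Equilibrium price would be p* = 82.5, so the ceiling at 69 binds.
At p = 69: qd = 612.5 − 4(69) = 336.5, qs = 200 + 1(69) = 269.
Shortage = 336.5 − 269 = 67.5.

Shortage = 67.5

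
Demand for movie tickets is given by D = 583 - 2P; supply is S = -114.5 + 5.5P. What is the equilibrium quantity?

Q* = 397

Set D = S: 583 - 2P = -114.5 + 5.5P.
697.5 = 7.5P, so P* = 93.
Q* = 583 − 2(93) = 397.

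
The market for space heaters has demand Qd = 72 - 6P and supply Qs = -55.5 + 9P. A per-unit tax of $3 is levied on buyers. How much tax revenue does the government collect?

Pre-tax equilibrium: P* = 8.5, Q* = 21.
Tax on buyers shifts demand to Qd = 72 − 6(P + 3) = 54 - 6P.
54 - 6P = -55.5 + 9P gives seller price Ps = 7.3; buyers pay Pb = 7.3 + 3 = 10.3.
New quantity: Q = 72 − 6(10.3) = 10.2.
Revenue = 3 × 10.2 = 30.6.

Tax revenue = 30.6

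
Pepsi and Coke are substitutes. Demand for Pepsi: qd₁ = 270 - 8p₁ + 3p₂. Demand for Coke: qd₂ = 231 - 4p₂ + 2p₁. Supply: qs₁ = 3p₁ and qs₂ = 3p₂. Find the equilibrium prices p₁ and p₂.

Market 1: 270 - 8p₁ + 3p₂ = 3p₁ → 11p₁ - 3p₂ = 270.
Market 2: 7p₂ - 2p₁ = 231.
Eliminating p₂: 7×(1) + 3×(2) gives 71p₁ = 2583, so p₁ = 2583/71.
Back-substitute into (2): p₂ = (231 + 2×2583/71) / 7 = 3081/71.

p₁ = 2583/71, p₂ = 3081/71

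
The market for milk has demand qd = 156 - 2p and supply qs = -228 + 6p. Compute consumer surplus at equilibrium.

Consumer surplus = 900

Equilibrium: 156 - 2p = -228 + 6p gives p* = 48, q* = 60.
Demand choke price (qd = 0): p = 78.
CS = ½(78 − 48)(60) = 900.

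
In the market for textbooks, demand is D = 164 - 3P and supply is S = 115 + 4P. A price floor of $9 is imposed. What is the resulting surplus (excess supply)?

Surplus = 14

Equilibrium price would be P* = 7, so the floor at 9 binds.
At P = 9: D = 137, S = 151.
Surplus = 151 − 137 = 14.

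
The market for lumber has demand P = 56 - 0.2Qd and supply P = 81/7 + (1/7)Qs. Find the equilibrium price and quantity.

P* = 361/12, Q* = 1555/12

Set the two price expressions equal: 56 - 0.2Q = 81/7 + (1/7)Q.
311/7 = (12/35)Q, so Q* = 1555/12.
P* = 56 − (0.2)(1555/12) = 361/12.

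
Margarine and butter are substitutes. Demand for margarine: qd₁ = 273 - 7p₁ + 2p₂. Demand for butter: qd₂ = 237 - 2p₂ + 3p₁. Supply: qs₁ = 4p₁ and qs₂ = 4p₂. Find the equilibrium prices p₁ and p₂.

p₁ = 35.2, p₂ = 57.1

Market 1: 273 - 7p₁ + 2p₂ = 4p₁ → 11p₁ - 2p₂ = 273.
Market 2: 6p₂ - 3p₁ = 237.
Eliminating p₂: 6×(1) + 2×(2) gives 60p₁ = 2112, so p₁ = 35.2.
Back-substitute into (2): p₂ = (237 + 3×35.2) / 6 = 57.1.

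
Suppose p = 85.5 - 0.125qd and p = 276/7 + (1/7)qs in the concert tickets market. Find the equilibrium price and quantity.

p* = 64, q* = 172

Set the two price expressions equal: 85.5 - 0.125q = 276/7 + (1/7)q.
645/14 = (15/56)q, so q* = 172.
p* = 85.5 − (0.125)(172) = 64.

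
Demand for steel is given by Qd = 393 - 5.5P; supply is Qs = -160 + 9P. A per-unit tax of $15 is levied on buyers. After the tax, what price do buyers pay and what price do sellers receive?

Pre-tax equilibrium: P* = 1106/29, Q* = 5314/29.
Tax on buyers shifts demand to Qd = 393 − 5.5(P + 15) = 310.5 - 5.5P.
310.5 - 5.5P = -160 + 9P gives seller price Ps = 941/29; buyers pay Pb = 941/29 + 15 = 1376/29.
New quantity: Q = 393 − 5.5(1376/29) = 3829/29.

Buyers pay 1376/29, sellers receive 941/29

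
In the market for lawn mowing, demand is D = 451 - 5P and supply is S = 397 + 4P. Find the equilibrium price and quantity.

P* = 6, Q* = 421

Set D = S: 451 - 5P = 397 + 4P.
54 = 9P, so P* = 6.
Q* = 451 − 5(6) = 421.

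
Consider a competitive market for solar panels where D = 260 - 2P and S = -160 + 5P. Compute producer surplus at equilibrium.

Equilibrium: 260 - 2P = -160 + 5P gives P* = 60, Q* = 140.
Supply starts at P = 32 (where S = 0).
PS = ½(60 − 32)(140) = 1960.

Producer surplus = 1960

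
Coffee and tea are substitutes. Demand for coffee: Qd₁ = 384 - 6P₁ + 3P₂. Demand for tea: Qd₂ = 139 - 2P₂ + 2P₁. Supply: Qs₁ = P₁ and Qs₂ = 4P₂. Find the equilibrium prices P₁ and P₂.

P₁ = 907/12, P₂ = 1741/36

Market 1: 384 - 6P₁ + 3P₂ = P₁ → 7P₁ - 3P₂ = 384.
Market 2: 6P₂ - 2P₁ = 139.
Eliminating P₂: 6×(1) + 3×(2) gives 36P₁ = 2721, so P₁ = 907/12.
Back-substitute into (2): P₂ = (139 + 2×907/12) / 6 = 1741/36.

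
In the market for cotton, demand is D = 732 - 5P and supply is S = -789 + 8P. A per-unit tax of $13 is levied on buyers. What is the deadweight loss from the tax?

Pre-tax equilibrium: P* = 117, Q* = 147.
Tax on buyers shifts demand to D = 732 − 5(P + 13) = 667 - 5P.
667 - 5P = -789 + 8P gives seller price Ps = 112; buyers pay Pb = 112 + 13 = 125.
New quantity: Q = 732 − 5(125) = 107.
DWL = ½ × 13 × (147 − 107) = 260.

Deadweight loss = 260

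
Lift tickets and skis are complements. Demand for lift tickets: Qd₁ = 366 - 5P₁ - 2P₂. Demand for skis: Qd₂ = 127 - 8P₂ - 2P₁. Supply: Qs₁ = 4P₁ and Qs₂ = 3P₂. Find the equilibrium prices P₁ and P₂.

Market 1: 366 - 5P₁ - 2P₂ = 4P₁ → 9P₁ + 2P₂ = 366.
Market 2: 11P₂ + 2P₁ = 127.
Eliminating P₂: 11×(1) − 2×(2) gives 95P₁ = 3772, so P₁ = 3772/95.
Back-substitute into (2): P₂ = (127 − 2×3772/95) / 11 = 411/95.

P₁ = 3772/95, P₂ = 411/95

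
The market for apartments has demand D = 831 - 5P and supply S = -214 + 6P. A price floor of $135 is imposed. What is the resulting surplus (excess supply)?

Equilibrium price would be P* = 95, so the floor at 135 binds.
At P = 135: D = 156, S = 596.
Surplus = 596 − 156 = 440.

Surplus = 440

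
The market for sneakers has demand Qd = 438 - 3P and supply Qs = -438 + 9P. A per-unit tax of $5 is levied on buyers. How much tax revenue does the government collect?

Tax revenue = 1038.75

Pre-tax equilibrium: P* = 73, Q* = 219.
Tax on buyers shifts demand to Qd = 438 − 3(P + 5) = 423 - 3P.
423 - 3P = -438 + 9P gives seller price Ps = 71.75; buyers pay Pb = 71.75 + 5 = 76.75.
New quantity: Q = 438 − 3(76.75) = 207.75.
Revenue = 5 × 207.75 = 1038.75.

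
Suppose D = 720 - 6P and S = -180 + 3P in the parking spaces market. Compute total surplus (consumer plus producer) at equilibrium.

Total surplus = 3600

Equilibrium: 720 - 6P = -180 + 3P gives P* = 100, Q* = 120.
Demand choke price: P = 120; supply starts at P = 60.
CS = ½(120 − 100)(120) = 1200; PS = ½(100 − 60)(120) = 2400.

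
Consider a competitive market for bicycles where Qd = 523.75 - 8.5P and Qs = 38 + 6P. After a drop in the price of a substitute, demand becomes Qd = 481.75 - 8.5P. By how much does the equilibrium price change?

Original equilibrium: P* = 33.5, Q* = 239.
New equilibrium: 481.75 - 8.5P = 38 + 6P, so 443.75 = 14.5P and P' = 1775/58; Q' = 481.75 − 8.5(1775/58) = 6427/29.
Change in price: 1775/58 − 33.5 = -84/29.

ΔP = -84/29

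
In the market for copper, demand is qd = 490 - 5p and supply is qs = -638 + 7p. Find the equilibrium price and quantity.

Set qd = qs: 490 - 5p = -638 + 7p.
1128 = 12p, so p* = 94.
q* = 490 − 5(94) = 20.

p* = 94, q* = 20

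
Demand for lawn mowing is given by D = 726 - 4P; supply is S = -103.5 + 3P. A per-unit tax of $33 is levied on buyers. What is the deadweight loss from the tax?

Deadweight loss = 6534/7

Pre-tax equilibrium: P* = 118.5, Q* = 252.
Tax on buyers shifts demand to D = 726 − 4(P + 33) = 594 - 4P.
594 - 4P = -103.5 + 3P gives seller price Ps = 1395/14; buyers pay Pb = 1395/14 + 33 = 1857/14.
New quantity: Q = 726 − 4(1857/14) = 1368/7.
DWL = ½ × 33 × (252 − 1368/7) = 6534/7.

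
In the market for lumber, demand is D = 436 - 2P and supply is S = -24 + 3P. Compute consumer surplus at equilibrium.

Equilibrium: 436 - 2P = -24 + 3P gives P* = 92, Q* = 252.
Demand choke price (D = 0): P = 218.
CS = ½(218 − 92)(252) = 15876.

Consumer surplus = 15876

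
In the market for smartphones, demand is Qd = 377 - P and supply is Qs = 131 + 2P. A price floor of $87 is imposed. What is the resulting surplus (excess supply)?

Equilibrium price would be P* = 82, so the floor at 87 binds.
At P = 87: Qd = 290, Qs = 305.
Surplus = 305 − 290 = 15.

Surplus = 15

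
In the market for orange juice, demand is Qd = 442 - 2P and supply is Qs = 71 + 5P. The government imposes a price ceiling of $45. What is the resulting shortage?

Shortage = 56

Equilibrium price would be P* = 53, so the ceiling at 45 binds.
At P = 45: Qd = 442 − 2(45) = 352, Qs = 71 + 5(45) = 296.
Shortage = 352 − 296 = 56.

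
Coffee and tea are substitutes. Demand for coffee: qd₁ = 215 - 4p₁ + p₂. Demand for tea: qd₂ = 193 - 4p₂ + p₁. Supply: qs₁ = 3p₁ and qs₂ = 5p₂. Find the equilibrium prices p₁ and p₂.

Market 1: 215 - 4p₁ + p₂ = 3p₁ → 7p₁ - p₂ = 215.
Market 2: 9p₂ - p₁ = 193.
Eliminating p₂: 9×(1) + 1×(2) gives 62p₁ = 2128, so p₁ = 1064/31.
Back-substitute into (2): p₂ = (193 + 1×1064/31) / 9 = 783/31.

p₁ = 1064/31, p₂ = 783/31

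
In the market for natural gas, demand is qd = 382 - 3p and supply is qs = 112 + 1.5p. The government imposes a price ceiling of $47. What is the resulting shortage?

Equilibrium price would be p* = 60, so the ceiling at 47 binds.
At p = 47: qd = 382 − 3(47) = 241, qs = 112 + 1.5(47) = 182.5.
Shortage = 241 − 182.5 = 58.5.

Shortage = 58.5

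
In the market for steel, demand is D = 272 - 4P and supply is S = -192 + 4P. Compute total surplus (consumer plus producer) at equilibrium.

Total surplus = 400

Equilibrium: 272 - 4P = -192 + 4P gives P* = 58, Q* = 40.
Demand choke price: P = 68; supply starts at P = 48.
CS = ½(68 − 58)(40) = 200; PS = ½(58 − 48)(40) = 200.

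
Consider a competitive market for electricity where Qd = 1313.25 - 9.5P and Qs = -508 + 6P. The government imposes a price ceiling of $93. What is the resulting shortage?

Equilibrium price would be P* = 117.5, so the ceiling at 93 binds.
At P = 93: Qd = 1313.25 − 9.5(93) = 429.75, Qs = -508 + 6(93) = 50.
Shortage = 429.75 − 50 = 379.75.

Shortage = 379.75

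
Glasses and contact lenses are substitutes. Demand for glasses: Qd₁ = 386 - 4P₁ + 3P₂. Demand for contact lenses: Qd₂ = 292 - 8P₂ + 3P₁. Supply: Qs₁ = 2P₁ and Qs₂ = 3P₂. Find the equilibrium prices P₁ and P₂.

Market 1: 386 - 4P₁ + 3P₂ = 2P₁ → 6P₁ - 3P₂ = 386.
Market 2: 11P₂ - 3P₁ = 292.
Eliminating P₂: 11×(1) + 3×(2) gives 57P₁ = 5122, so P₁ = 5122/57.
Back-substitute into (2): P₂ = (292 + 3×5122/57) / 11 = 970/19.

P₁ = 5122/57, P₂ = 970/19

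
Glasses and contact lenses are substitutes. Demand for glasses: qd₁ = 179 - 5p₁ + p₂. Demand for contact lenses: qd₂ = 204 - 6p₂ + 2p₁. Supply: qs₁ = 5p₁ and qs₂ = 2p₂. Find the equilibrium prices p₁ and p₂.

p₁ = 818/39, p₂ = 1199/39

Market 1: 179 - 5p₁ + p₂ = 5p₁ → 10p₁ - p₂ = 179.
Market 2: 8p₂ - 2p₁ = 204.
Eliminating p₂: 8×(1) + 1×(2) gives 78p₁ = 1636, so p₁ = 818/39.
Back-substitute into (2): p₂ = (204 + 2×818/39) / 8 = 1199/39.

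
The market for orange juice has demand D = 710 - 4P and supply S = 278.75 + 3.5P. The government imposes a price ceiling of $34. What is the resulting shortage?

Equilibrium price would be P* = 57.5, so the ceiling at 34 binds.
At P = 34: D = 710 − 4(34) = 574, S = 278.75 + 3.5(34) = 397.75.
Shortage = 574 − 397.75 = 176.25.

Shortage = 176.25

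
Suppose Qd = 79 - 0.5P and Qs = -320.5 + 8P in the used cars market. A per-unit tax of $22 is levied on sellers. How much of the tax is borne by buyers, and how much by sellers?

Pre-tax equilibrium: P* = 47, Q* = 55.5.
Tax on sellers shifts supply to Qs = -320.5 + 8(P − 22) = -496.5 + 8P.
79 - 0.5P = -496.5 + 8P gives buyer price Pb = 1151/17; sellers receive Ps = 1151/17 − 22 = 777/17.
New quantity: Q = 79 − 0.5(1151/17) = 1535/34.
Buyer burden = 1151/17 − 47 = 352/17; seller burden = 47 − 777/17 = 22/17.

Buyers bear 352/17, sellers bear 22/17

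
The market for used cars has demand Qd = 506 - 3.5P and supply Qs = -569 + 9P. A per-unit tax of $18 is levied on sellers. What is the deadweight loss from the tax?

Pre-tax equilibrium: P* = 86, Q* = 205.
Tax on sellers shifts supply to Qs = -569 + 9(P − 18) = -731 + 9P.
506 - 3.5P = -731 + 9P gives buyer price Pb = 98.96; sellers receive Ps = 98.96 − 18 = 80.96.
New quantity: Q = 506 − 3.5(98.96) = 159.64.
DWL = ½ × 18 × (205 − 159.64) = 408.24.

Deadweight loss = 408.24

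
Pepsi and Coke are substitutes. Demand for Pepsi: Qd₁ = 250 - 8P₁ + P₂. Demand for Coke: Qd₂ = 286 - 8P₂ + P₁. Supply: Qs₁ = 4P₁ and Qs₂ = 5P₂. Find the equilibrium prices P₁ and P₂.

P₁ = 3536/155, P₂ = 3682/155

Market 1: 250 - 8P₁ + P₂ = 4P₁ → 12P₁ - P₂ = 250.
Market 2: 13P₂ - P₁ = 286.
Eliminating P₂: 13×(1) + 1×(2) gives 155P₁ = 3536, so P₁ = 3536/155.
Back-substitute into (2): P₂ = (286 + 1×3536/155) / 13 = 3682/155.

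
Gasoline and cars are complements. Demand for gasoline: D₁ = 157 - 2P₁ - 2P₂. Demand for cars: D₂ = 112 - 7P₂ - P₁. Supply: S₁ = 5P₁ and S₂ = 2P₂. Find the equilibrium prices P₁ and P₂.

Market 1: 157 - 2P₁ - 2P₂ = 5P₁ → 7P₁ + 2P₂ = 157.
Market 2: 9P₂ + P₁ = 112.
Eliminating P₂: 9×(1) − 2×(2) gives 61P₁ = 1189, so P₁ = 1189/61.
Back-substitute into (2): P₂ = (112 − 1×1189/61) / 9 = 627/61.

P₁ = 1189/61, P₂ = 627/61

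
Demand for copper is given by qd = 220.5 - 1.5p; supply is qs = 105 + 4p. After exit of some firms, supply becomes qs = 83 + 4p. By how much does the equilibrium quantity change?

Δq = -6

Original equilibrium: p* = 21, q* = 189.
New equilibrium: 220.5 - 1.5p = 83 + 4p, so 137.5 = 5.5p and p' = 25; q' = 220.5 − 1.5(25) = 183.
Change in quantity: 183 − 189 = -6.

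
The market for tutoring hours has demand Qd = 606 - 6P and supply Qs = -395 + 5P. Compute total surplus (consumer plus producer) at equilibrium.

Equilibrium: 606 - 6P = -395 + 5P gives P* = 91, Q* = 60.
Demand choke price: P = 101; supply starts at P = 79.
CS = ½(101 − 91)(60) = 300; PS = ½(91 − 79)(60) = 360.

Total surplus = 660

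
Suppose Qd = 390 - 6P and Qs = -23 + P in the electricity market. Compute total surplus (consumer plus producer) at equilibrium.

Equilibrium: 390 - 6P = -23 + P gives P* = 59, Q* = 36.
Demand choke price: P = 65; supply starts at P = 23.
CS = ½(65 − 59)(36) = 108; PS = ½(59 − 23)(36) = 648.

Total surplus = 756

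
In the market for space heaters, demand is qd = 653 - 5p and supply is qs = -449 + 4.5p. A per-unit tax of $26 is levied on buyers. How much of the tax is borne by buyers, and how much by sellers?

Buyers bear 234/19, sellers bear 260/19

Pre-tax equilibrium: p* = 116, q* = 73.
Tax on buyers shifts demand to qd = 653 − 5(p + 26) = 523 - 5p.
523 - 5p = -449 + 4.5p gives seller price ps = 1944/19; buyers pay pb = 1944/19 + 26 = 2438/19.
New quantity: q = 653 − 5(2438/19) = 217/19.
Buyer burden = 2438/19 − 116 = 234/19; seller burden = 116 − 1944/19 = 260/19.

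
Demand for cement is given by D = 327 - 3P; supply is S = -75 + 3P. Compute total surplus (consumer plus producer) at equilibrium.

Total surplus = 5292

Equilibrium: 327 - 3P = -75 + 3P gives P* = 67, Q* = 126.
Demand choke price: P = 109; supply starts at P = 25.
CS = ½(109 − 67)(126) = 2646; PS = ½(67 − 25)(126) = 2646.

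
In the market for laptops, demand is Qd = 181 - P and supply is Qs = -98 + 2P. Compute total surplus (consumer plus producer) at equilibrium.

Total surplus = 5808

Equilibrium: 181 - P = -98 + 2P gives P* = 93, Q* = 88.
Demand choke price: P = 181; supply starts at P = 49.
CS = ½(181 − 93)(88) = 3872; PS = ½(93 − 49)(88) = 1936.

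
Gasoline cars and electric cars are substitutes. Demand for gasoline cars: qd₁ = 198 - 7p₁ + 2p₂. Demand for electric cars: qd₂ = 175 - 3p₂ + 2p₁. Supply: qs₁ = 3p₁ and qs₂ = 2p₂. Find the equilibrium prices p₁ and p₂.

Market 1: 198 - 7p₁ + 2p₂ = 3p₁ → 10p₁ - 2p₂ = 198.
Market 2: 5p₂ - 2p₁ = 175.
Eliminating p₂: 5×(1) + 2×(2) gives 46p₁ = 1340, so p₁ = 670/23.
Back-substitute into (2): p₂ = (175 + 2×670/23) / 5 = 1073/23.

p₁ = 670/23, p₂ = 1073/23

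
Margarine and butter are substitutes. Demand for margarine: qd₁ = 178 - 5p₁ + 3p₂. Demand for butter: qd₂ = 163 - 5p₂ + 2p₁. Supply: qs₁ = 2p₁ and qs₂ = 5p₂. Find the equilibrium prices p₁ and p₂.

Market 1: 178 - 5p₁ + 3p₂ = 2p₁ → 7p₁ - 3p₂ = 178.
Market 2: 10p₂ - 2p₁ = 163.
Eliminating p₂: 10×(1) + 3×(2) gives 64p₁ = 2269, so p₁ = 35.453125.
Back-substitute into (2): p₂ = (163 + 2×35.453125) / 10 = 23.390625.

p₁ = 35.453125, p₂ = 23.390625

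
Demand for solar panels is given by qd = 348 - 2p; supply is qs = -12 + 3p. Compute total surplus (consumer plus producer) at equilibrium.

Total surplus = 17340

Equilibrium: 348 - 2p = -12 + 3p gives p* = 72, q* = 204.
Demand choke price: p = 174; supply starts at p = 4.
CS = ½(174 − 72)(204) = 10404; PS = ½(72 − 4)(204) = 6936.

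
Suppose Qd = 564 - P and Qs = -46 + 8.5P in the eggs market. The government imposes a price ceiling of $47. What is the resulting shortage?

Shortage = 163.5

Equilibrium price would be P* = 1220/19, so the ceiling at 47 binds.
At P = 47: Qd = 564 − 1(47) = 517, Qs = -46 + 8.5(47) = 353.5.
Shortage = 517 − 353.5 = 163.5.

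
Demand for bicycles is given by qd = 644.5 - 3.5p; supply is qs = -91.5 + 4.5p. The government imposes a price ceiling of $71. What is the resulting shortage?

Shortage = 168

Equilibrium price would be p* = 92, so the ceiling at 71 binds.
At p = 71: qd = 644.5 − 3.5(71) = 396, qs = -91.5 + 4.5(71) = 228.
Shortage = 396 − 228 = 168.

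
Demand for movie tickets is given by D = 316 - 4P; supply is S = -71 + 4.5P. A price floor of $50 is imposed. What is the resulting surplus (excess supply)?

Surplus = 38

Equilibrium price would be P* = 774/17, so the floor at 50 binds.
At P = 50: D = 116, S = 154.
Surplus = 154 − 116 = 38.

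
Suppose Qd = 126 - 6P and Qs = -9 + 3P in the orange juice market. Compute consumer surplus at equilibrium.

Equilibrium: 126 - 6P = -9 + 3P gives P* = 15, Q* = 36.
Demand choke price (Qd = 0): P = 21.
CS = ½(21 − 15)(36) = 108.

Consumer surplus = 108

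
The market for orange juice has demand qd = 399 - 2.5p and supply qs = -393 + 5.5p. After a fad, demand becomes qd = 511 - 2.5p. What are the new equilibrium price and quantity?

p' = 113, q' = 228.5

Original equilibrium: p* = 99, q* = 151.5.
New equilibrium: 511 - 2.5p = -393 + 5.5p, so 904 = 8p and p' = 113; q' = 511 − 2.5(113) = 228.5.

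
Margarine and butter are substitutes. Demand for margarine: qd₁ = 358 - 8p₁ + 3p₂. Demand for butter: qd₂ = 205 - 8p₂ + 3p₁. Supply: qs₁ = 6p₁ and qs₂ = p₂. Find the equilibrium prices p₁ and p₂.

p₁ = 1279/39, p₂ = 3944/117

Market 1: 358 - 8p₁ + 3p₂ = 6p₁ → 14p₁ - 3p₂ = 358.
Market 2: 9p₂ - 3p₁ = 205.
Eliminating p₂: 9×(1) + 3×(2) gives 117p₁ = 3837, so p₁ = 1279/39.
Back-substitute into (2): p₂ = (205 + 3×1279/39) / 9 = 3944/117.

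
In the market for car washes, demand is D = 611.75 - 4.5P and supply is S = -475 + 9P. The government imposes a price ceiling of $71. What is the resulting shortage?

Shortage = 128.25

Equilibrium price would be P* = 80.5, so the ceiling at 71 binds.
At P = 71: D = 611.75 − 4.5(71) = 292.25, S = -475 + 9(71) = 164.
Shortage = 292.25 − 164 = 128.25.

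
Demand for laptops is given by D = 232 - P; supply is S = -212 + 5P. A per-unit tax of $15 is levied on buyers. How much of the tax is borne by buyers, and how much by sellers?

Pre-tax equilibrium: P* = 74, Q* = 158.
Tax on buyers shifts demand to D = 232 − 1(P + 15) = 217 - P.
217 - P = -212 + 5P gives seller price Ps = 71.5; buyers pay Pb = 71.5 + 15 = 86.5.
New quantity: Q = 232 − 1(86.5) = 145.5.
Buyer burden = 86.5 − 74 = 12.5; seller burden = 74 − 71.5 = 2.5.

Buyers bear $12.5, sellers bear $2.5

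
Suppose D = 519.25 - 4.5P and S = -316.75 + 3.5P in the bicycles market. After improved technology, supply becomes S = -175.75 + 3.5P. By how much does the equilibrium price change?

Original equilibrium: P* = 104.5, Q* = 49.
New equilibrium: 519.25 - 4.5P = -175.75 + 3.5P, so 695 = 8P and P' = 86.875; Q' = 519.25 − 4.5(86.875) = 128.3125.
Change in price: 86.875 − 104.5 = -17.625.

ΔP = -17.625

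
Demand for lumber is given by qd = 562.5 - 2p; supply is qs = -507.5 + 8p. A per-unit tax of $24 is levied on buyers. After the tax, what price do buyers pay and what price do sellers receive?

Pre-tax equilibrium: p* = 107, q* = 348.5.
Tax on buyers shifts demand to qd = 562.5 − 2(p + 24) = 514.5 - 2p.
514.5 - 2p = -507.5 + 8p gives seller price ps = 102.2; buyers pay pb = 102.2 + 24 = 126.2.
New quantity: q = 562.5 − 2(126.2) = 310.1.

Buyers pay $126.2, sellers receive $102.2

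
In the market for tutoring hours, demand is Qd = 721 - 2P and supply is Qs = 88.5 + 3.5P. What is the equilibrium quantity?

Q* = 491

Set Qd = Qs: 721 - 2P = 88.5 + 3.5P.
632.5 = 5.5P, so P* = 115.
Q* = 721 − 2(115) = 491.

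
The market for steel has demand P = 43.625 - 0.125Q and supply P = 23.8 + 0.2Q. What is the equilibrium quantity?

Set the two price expressions equal: 43.625 - 0.125Q = 23.8 + 0.2Q.
19.825 = 0.325Q, so Q* = 61.
P* = 43.625 − (0.125)(61) = 36.

Q* = 61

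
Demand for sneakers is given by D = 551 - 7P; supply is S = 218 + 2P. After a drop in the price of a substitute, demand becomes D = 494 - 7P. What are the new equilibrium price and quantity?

Original equilibrium: P* = 37, Q* = 292.
New equilibrium: 494 - 7P = 218 + 2P, so 276 = 9P and P' = 92/3; Q' = 494 − 7(92/3) = 838/3.

P' = 92/3, Q' = 838/3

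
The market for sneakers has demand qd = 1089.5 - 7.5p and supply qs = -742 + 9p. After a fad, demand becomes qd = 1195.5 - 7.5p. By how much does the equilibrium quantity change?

Original equilibrium: p* = 111, q* = 257.
New equilibrium: 1195.5 - 7.5p = -742 + 9p, so 1937.5 = 16.5p and p' = 3875/33; q' = 1195.5 − 7.5(3875/33) = 3463/11.
Change in quantity: 3463/11 − 257 = 636/11.

Δq = 636/11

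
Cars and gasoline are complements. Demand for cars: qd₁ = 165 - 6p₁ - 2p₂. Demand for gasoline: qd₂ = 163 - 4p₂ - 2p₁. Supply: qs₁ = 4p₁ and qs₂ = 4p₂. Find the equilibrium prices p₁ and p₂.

Market 1: 165 - 6p₁ - 2p₂ = 4p₁ → 10p₁ + 2p₂ = 165.
Market 2: 8p₂ + 2p₁ = 163.
Eliminating p₂: 8×(1) − 2×(2) gives 76p₁ = 994, so p₁ = 497/38.
Back-substitute into (2): p₂ = (163 − 2×497/38) / 8 = 325/19.

p₁ = 497/38, p₂ = 325/19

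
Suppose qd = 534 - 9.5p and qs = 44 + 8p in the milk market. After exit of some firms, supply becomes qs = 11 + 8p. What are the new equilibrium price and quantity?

p' = 1046/35, q' = 8753/35

Original equilibrium: p* = 28, q* = 268.
New equilibrium: 534 - 9.5p = 11 + 8p, so 523 = 17.5p and p' = 1046/35; q' = 534 − 9.5(1046/35) = 8753/35.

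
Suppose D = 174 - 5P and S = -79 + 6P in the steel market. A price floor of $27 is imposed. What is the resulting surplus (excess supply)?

Surplus = 44

Equilibrium price would be P* = 23, so the floor at 27 binds.
At P = 27: D = 39, S = 83.
Surplus = 83 − 39 = 44.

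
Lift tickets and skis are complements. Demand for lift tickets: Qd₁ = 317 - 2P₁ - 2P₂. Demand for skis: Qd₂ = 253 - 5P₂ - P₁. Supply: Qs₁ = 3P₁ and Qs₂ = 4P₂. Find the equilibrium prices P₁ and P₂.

P₁ = 2347/43, P₂ = 948/43

Market 1: 317 - 2P₁ - 2P₂ = 3P₁ → 5P₁ + 2P₂ = 317.
Market 2: 9P₂ + P₁ = 253.
Eliminating P₂: 9×(1) − 2×(2) gives 43P₁ = 2347, so P₁ = 2347/43.
Back-substitute into (2): P₂ = (253 − 1×2347/43) / 9 = 948/43.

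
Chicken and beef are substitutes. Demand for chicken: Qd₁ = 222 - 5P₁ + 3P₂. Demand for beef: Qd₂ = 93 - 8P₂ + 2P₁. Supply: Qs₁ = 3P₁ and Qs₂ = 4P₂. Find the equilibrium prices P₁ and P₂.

Market 1: 222 - 5P₁ + 3P₂ = 3P₁ → 8P₁ - 3P₂ = 222.
Market 2: 12P₂ - 2P₁ = 93.
Eliminating P₂: 12×(1) + 3×(2) gives 90P₁ = 2943, so P₁ = 32.7.
Back-substitute into (2): P₂ = (93 + 2×32.7) / 12 = 13.2.

P₁ = 32.7, P₂ = 13.2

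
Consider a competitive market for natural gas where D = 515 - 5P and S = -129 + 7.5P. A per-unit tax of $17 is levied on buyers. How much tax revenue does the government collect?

Pre-tax equilibrium: P* = 51.52, Q* = 257.4.
Tax on buyers shifts demand to D = 515 − 5(P + 17) = 430 - 5P.
430 - 5P = -129 + 7.5P gives seller price Ps = 44.72; buyers pay Pb = 44.72 + 17 = 61.72.
New quantity: Q = 515 − 5(61.72) = 206.4.
Revenue = 17 × 206.4 = 3508.8.

Tax revenue = 3508.8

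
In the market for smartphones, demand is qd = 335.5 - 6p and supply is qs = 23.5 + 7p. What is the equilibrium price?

p* = 24

Set qd = qs: 335.5 - 6p = 23.5 + 7p.
312 = 13p, so p* = 24.
q* = 335.5 − 6(24) = 191.5.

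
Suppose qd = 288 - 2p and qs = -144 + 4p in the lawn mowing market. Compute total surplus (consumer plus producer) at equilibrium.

Total surplus = 7776

Equilibrium: 288 - 2p = -144 + 4p gives p* = 72, q* = 144.
Demand choke price: p = 144; supply starts at p = 36.
CS = ½(144 − 72)(144) = 5184; PS = ½(72 − 36)(144) = 2592.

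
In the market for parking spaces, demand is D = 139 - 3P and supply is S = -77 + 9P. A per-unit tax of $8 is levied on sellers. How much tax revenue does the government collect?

Pre-tax equilibrium: P* = 18, Q* = 85.
Tax on sellers shifts supply to S = -77 + 9(P − 8) = -149 + 9P.
139 - 3P = -149 + 9P gives buyer price Pb = 24; sellers receive Ps = 24 − 8 = 16.
New quantity: Q = 139 − 3(24) = 67.
Revenue = 8 × 67 = 536.

Tax revenue = 536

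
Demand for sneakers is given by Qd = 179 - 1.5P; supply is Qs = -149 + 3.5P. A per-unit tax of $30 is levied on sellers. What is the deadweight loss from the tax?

Pre-tax equilibrium: P* = 65.6, Q* = 80.6.
Tax on sellers shifts supply to Qs = -149 + 3.5(P − 30) = -254 + 3.5P.
179 - 1.5P = -254 + 3.5P gives buyer price Pb = 86.6; sellers receive Ps = 86.6 − 30 = 56.6.
New quantity: Q = 179 − 1.5(86.6) = 49.1.
DWL = ½ × 30 × (80.6 − 49.1) = 472.5.

Deadweight loss = 472.5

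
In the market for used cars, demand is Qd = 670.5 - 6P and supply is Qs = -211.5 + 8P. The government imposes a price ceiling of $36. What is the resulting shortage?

Shortage = 378

Equilibrium price would be P* = 63, so the ceiling at 36 binds.
At P = 36: Qd = 670.5 − 6(36) = 454.5, Qs = -211.5 + 8(36) = 76.5.
Shortage = 454.5 − 76.5 = 378.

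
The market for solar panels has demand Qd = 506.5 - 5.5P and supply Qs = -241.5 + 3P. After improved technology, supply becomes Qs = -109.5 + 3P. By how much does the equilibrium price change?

ΔP = -264/17

Original equilibrium: P* = 88, Q* = 22.5.
New equilibrium: 506.5 - 5.5P = -109.5 + 3P, so 616 = 8.5P and P' = 1232/17; Q' = 506.5 − 5.5(1232/17) = 3669/34.
Change in price: 1232/17 − 88 = -264/17.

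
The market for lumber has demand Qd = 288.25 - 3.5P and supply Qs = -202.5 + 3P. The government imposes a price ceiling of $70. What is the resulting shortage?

Equilibrium price would be P* = 75.5, so the ceiling at 70 binds.
At P = 70: Qd = 288.25 − 3.5(70) = 43.25, Qs = -202.5 + 3(70) = 7.5.
Shortage = 43.25 − 7.5 = 35.75.

Shortage = 35.75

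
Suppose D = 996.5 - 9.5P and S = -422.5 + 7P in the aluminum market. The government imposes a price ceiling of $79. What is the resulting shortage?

Shortage = 115.5

Equilibrium price would be P* = 86, so the ceiling at 79 binds.
At P = 79: D = 996.5 − 9.5(79) = 246, S = -422.5 + 7(79) = 130.5.
Shortage = 246 − 130.5 = 115.5.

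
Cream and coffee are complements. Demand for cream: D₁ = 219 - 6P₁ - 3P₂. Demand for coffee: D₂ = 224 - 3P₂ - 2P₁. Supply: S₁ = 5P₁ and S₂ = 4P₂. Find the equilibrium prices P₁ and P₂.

Market 1: 219 - 6P₁ - 3P₂ = 5P₁ → 11P₁ + 3P₂ = 219.
Market 2: 7P₂ + 2P₁ = 224.
Eliminating P₂: 7×(1) − 3×(2) gives 71P₁ = 861, so P₁ = 861/71.
Back-substitute into (2): P₂ = (224 − 2×861/71) / 7 = 2026/71.

P₁ = 861/71, P₂ = 2026/71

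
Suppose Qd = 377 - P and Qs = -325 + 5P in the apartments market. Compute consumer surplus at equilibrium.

Consumer surplus = 33800

Equilibrium: 377 - P = -325 + 5P gives P* = 117, Q* = 260.
Demand choke price (Qd = 0): P = 377.
CS = ½(377 − 117)(260) = 33800.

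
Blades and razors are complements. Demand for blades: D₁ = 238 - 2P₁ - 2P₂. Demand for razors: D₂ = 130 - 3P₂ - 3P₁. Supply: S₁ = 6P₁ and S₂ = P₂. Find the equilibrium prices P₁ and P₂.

P₁ = 346/13, P₂ = 163/13

Market 1: 238 - 2P₁ - 2P₂ = 6P₁ → 8P₁ + 2P₂ = 238.
Market 2: 4P₂ + 3P₁ = 130.
Eliminating P₂: 4×(1) − 2×(2) gives 26P₁ = 692, so P₁ = 346/13.
Back-substitute into (2): P₂ = (130 − 3×346/13) / 4 = 163/13.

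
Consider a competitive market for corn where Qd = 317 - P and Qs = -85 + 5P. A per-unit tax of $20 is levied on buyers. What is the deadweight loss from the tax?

Deadweight loss = 500/3

Pre-tax equilibrium: P* = 67, Q* = 250.
Tax on buyers shifts demand to Qd = 317 − 1(P + 20) = 297 - P.
297 - P = -85 + 5P gives seller price Ps = 191/3; buyers pay Pb = 191/3 + 20 = 251/3.
New quantity: Q = 317 − 1(251/3) = 700/3.
DWL = ½ × 20 × (250 − 700/3) = 500/3.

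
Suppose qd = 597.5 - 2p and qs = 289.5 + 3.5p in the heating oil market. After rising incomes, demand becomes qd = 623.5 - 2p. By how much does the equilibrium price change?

Original equilibrium: p* = 56, q* = 485.5.
New equilibrium: 623.5 - 2p = 289.5 + 3.5p, so 334 = 5.5p and p' = 668/11; q' = 623.5 − 2(668/11) = 11045/22.
Change in price: 668/11 − 56 = 52/11.

Δp = 52/11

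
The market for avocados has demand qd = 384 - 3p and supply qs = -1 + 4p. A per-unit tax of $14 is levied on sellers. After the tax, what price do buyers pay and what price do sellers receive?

Buyers pay $63, sellers receive $49

Pre-tax equilibrium: p* = 55, q* = 219.
Tax on sellers shifts supply to qs = -1 + 4(p − 14) = -57 + 4p.
384 - 3p = -57 + 4p gives buyer price pb = 63; sellers receive ps = 63 − 14 = 49.
New quantity: q = 384 − 3(63) = 195.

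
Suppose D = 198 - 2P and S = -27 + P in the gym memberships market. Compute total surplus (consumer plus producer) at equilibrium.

Equilibrium: 198 - 2P = -27 + P gives P* = 75, Q* = 48.
Demand choke price: P = 99; supply starts at P = 27.
CS = ½(99 − 75)(48) = 576; PS = ½(75 − 27)(48) = 1152.

Total surplus = 1728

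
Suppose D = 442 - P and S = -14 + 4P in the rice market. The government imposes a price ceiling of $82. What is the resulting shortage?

Equilibrium price would be P* = 91.2, so the ceiling at 82 binds.
At P = 82: D = 442 − 1(82) = 360, S = -14 + 4(82) = 314.
Shortage = 360 − 314 = 46.

Shortage = 46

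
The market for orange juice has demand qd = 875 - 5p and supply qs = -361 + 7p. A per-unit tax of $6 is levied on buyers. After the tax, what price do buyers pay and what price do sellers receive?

Pre-tax equilibrium: p* = 103, q* = 360.
Tax on buyers shifts demand to qd = 875 − 5(p + 6) = 845 - 5p.
845 - 5p = -361 + 7p gives seller price ps = 100.5; buyers pay pb = 100.5 + 6 = 106.5.
New quantity: q = 875 − 5(106.5) = 342.5.

Buyers pay $106.5, sellers receive $100.5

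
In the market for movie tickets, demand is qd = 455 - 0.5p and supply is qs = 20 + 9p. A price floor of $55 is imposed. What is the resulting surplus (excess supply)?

Surplus = 87.5

Equilibrium price would be p* = 870/19, so the floor at 55 binds.
At p = 55: qd = 427.5, qs = 515.
Surplus = 515 − 427.5 = 87.5.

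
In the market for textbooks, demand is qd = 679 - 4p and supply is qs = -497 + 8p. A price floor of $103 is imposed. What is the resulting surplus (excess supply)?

Equilibrium price would be p* = 98, so the floor at 103 binds.
At p = 103: qd = 267, qs = 327.
Surplus = 327 − 267 = 60.

Surplus = 60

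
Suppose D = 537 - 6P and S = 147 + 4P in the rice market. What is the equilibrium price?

Set D = S: 537 - 6P = 147 + 4P.
390 = 10P, so P* = 39.
Q* = 537 − 6(39) = 303.

P* = 39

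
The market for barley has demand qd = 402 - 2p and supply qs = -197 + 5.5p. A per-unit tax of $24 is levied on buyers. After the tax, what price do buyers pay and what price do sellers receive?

Buyers pay 1462/15, sellers receive 1102/15

Pre-tax equilibrium: p* = 1198/15, q* = 3634/15.
Tax on buyers shifts demand to qd = 402 − 2(p + 24) = 354 - 2p.
354 - 2p = -197 + 5.5p gives seller price ps = 1102/15; buyers pay pb = 1102/15 + 24 = 1462/15.
New quantity: q = 402 − 2(1462/15) = 3106/15.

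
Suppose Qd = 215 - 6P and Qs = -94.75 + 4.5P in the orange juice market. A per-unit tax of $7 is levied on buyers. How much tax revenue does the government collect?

Tax revenue = 140

Pre-tax equilibrium: P* = 29.5, Q* = 38.
Tax on buyers shifts demand to Qd = 215 − 6(P + 7) = 173 - 6P.
173 - 6P = -94.75 + 4.5P gives seller price Ps = 25.5; buyers pay Pb = 25.5 + 7 = 32.5.
New quantity: Q = 215 − 6(32.5) = 20.
Revenue = 7 × 20 = 140.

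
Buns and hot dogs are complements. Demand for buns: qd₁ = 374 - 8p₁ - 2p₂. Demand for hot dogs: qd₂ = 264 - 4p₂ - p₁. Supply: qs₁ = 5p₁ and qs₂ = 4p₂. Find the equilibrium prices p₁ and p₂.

p₁ = 1232/51, p₂ = 1529/51

Market 1: 374 - 8p₁ - 2p₂ = 5p₁ → 13p₁ + 2p₂ = 374.
Market 2: 8p₂ + p₁ = 264.
Eliminating p₂: 8×(1) − 2×(2) gives 102p₁ = 2464, so p₁ = 1232/51.
Back-substitute into (2): p₂ = (264 − 1×1232/51) / 8 = 1529/51.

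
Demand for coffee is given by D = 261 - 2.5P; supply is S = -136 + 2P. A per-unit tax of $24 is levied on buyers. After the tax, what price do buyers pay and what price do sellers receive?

Pre-tax equilibrium: P* = 794/9, Q* = 364/9.
Tax on buyers shifts demand to D = 261 − 2.5(P + 24) = 201 - 2.5P.
201 - 2.5P = -136 + 2P gives seller price Ps = 674/9; buyers pay Pb = 674/9 + 24 = 890/9.
New quantity: Q = 261 − 2.5(890/9) = 124/9.

Buyers pay 890/9, sellers receive 674/9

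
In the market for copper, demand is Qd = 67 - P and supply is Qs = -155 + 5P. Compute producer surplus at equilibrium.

Producer surplus = 90

Equilibrium: 67 - P = -155 + 5P gives P* = 37, Q* = 30.
Supply starts at P = 31 (where Qs = 0).
PS = ½(37 − 31)(30) = 90.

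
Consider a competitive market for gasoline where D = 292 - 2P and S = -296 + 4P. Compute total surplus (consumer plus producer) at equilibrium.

Equilibrium: 292 - 2P = -296 + 4P gives P* = 98, Q* = 96.
Demand choke price: P = 146; supply starts at P = 74.
CS = ½(146 − 98)(96) = 2304; PS = ½(98 − 74)(96) = 1152.

Total surplus = 3456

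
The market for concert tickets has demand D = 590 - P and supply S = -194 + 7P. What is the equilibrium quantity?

Set D = S: 590 - P = -194 + 7P.
784 = 8P, so P* = 98.
Q* = 590 − 1(98) = 492.

Q* = 492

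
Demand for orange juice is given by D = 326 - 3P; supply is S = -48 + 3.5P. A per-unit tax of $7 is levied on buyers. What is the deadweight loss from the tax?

Pre-tax equilibrium: P* = 748/13, Q* = 1994/13.
Tax on buyers shifts demand to D = 326 − 3(P + 7) = 305 - 3P.
305 - 3P = -48 + 3.5P gives seller price Ps = 706/13; buyers pay Pb = 706/13 + 7 = 797/13.
New quantity: Q = 326 − 3(797/13) = 1847/13.
DWL = ½ × 7 × (1994/13 − 1847/13) = 1029/26.

Deadweight loss = 1029/26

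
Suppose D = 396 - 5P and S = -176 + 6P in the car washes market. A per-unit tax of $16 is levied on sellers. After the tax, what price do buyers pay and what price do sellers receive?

Pre-tax equilibrium: P* = 52, Q* = 136.
Tax on sellers shifts supply to S = -176 + 6(P − 16) = -272 + 6P.
396 - 5P = -272 + 6P gives buyer price Pb = 668/11; sellers receive Ps = 668/11 − 16 = 492/11.
New quantity: Q = 396 − 5(668/11) = 1016/11.

Buyers pay 668/11, sellers receive 492/11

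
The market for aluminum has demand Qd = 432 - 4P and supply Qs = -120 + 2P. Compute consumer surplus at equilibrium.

Equilibrium: 432 - 4P = -120 + 2P gives P* = 92, Q* = 64.
Demand choke price (Qd = 0): P = 108.
CS = ½(108 − 92)(64) = 512.

Consumer surplus = 512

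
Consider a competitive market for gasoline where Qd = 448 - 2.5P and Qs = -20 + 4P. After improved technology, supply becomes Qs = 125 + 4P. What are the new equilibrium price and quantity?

P' = 646/13, Q' = 4209/13

Original equilibrium: P* = 72, Q* = 268.
New equilibrium: 448 - 2.5P = 125 + 4P, so 323 = 6.5P and P' = 646/13; Q' = 448 − 2.5(646/13) = 4209/13.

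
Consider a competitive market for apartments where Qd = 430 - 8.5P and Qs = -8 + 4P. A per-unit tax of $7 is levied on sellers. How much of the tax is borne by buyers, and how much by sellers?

Buyers bear $2.24, sellers bear $4.76

Pre-tax equilibrium: P* = 35.04, Q* = 132.16.
Tax on sellers shifts supply to Qs = -8 + 4(P − 7) = -36 + 4P.
430 - 8.5P = -36 + 4P gives buyer price Pb = 37.28; sellers receive Ps = 37.28 − 7 = 30.28.
New quantity: Q = 430 − 8.5(37.28) = 113.12.
Buyer burden = 37.28 − 35.04 = 2.24; seller burden = 35.04 − 30.28 = 4.76.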